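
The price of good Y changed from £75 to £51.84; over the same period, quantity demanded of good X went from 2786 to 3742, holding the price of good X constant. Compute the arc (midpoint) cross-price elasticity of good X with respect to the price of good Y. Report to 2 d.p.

-0.80

ΔQ_X = 3742 − 2786 = 956; ΔP_Y = 51.84 − 75 = -23.16.
Midpoints: Q̄_X = 3264.0, P̄_Y = 63.42.
ε = (ΔQ_X/Q̄_X)/(ΔP_Y/P̄_Y) = (956/3264.0)/(-23.16/63.42) ≈ -0.80.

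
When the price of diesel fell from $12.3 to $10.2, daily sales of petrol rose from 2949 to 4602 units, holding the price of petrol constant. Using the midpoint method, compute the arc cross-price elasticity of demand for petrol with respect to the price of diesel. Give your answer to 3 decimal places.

ΔQ_A = 4602 − 2949 = 1653; ΔP_B = 10.2 − 12.3 = -2.1.
Midpoints: Q̄_A = 3775.5, P̄_B = 11.25.
ε = (ΔQ_A/Q̄_A)/(ΔP_B/P̄_B) = (1653/3775.5)/(-2.1/11.25) ≈ -2.345.
ε < 0: petrol and diesel are complements.

-2.345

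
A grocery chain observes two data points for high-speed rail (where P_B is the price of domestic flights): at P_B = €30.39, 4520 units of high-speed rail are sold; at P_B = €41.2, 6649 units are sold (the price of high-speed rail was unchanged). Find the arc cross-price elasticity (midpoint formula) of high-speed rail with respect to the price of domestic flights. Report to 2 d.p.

ΔQ_A = 6649 − 4520 = 2129; ΔP_B = 41.2 − 30.39 = 10.81.
Midpoints: Q̄_A = 5584.5, P̄_B = 35.80.
ε = (ΔQ_A/Q̄_A)/(ΔP_B/P̄_B) = (2129/5584.5)/(10.81/35.80) ≈ 1.26.
ε > 0: high-speed rail and domestic flights are substitutes.

1.26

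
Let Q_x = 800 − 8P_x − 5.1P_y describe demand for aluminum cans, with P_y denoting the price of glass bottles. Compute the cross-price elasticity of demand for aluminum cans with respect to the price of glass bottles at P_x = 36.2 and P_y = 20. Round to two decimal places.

-0.25

At P_x = 36.2 and P_y = 20: Q_x = 408.4.
∂Q_x/∂P_y = -5.1.
ε = (∂Q_x/∂P_y)(P_y/Q_x) = -5.1 × (20/408.4) ≈ -0.25.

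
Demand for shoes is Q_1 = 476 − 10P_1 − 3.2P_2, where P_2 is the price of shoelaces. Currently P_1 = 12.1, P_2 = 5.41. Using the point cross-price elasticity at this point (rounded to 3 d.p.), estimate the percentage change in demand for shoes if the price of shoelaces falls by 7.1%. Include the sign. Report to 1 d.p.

0.4%

At P_1 = 12.1, P_2 = 5.41: Q_1 = 337.688.
∂Q_1/∂P_2 = -3.2.
ε = (∂Q_1/∂P_2)(P_2/Q_1) = -3.2000 × 5.41/337.688 ≈ -0.051.
%ΔQ_1 ≈ ε × %ΔP_2 = -0.051 × (-7.1%) = 0.4%.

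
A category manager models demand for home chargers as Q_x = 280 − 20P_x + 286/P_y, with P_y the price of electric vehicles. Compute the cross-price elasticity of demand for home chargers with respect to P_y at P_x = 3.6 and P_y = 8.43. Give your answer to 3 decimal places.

-0.140

At P_x = 3.6 and P_y = 8.43: Q_x = 241.926.
∂Q_x/∂P_y = −286/P_y² = -4.0245.
ε = (∂Q_x/∂P_y)(P_y/Q_x) = -4.0245 × (8.43/241.926) ≈ -0.140.
ε < 0: complements.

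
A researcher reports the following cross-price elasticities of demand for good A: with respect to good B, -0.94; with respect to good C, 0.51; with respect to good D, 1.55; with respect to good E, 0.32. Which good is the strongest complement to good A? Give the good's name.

Complements have ε < 0. The most negative value is -0.94 (good B).

good B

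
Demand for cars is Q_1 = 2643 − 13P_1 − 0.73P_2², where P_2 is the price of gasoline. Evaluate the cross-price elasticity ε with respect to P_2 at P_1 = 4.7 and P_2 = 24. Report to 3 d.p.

-0.389

At P_1 = 4.7 and P_2 = 24: Q_1 = 2161.42.
∂Q_1/∂P_2 = -1.46P_2 = -1.46(24) = -35.0400.
ε = (∂Q_1/∂P_2)(P_2/Q_1) = -35.0400 × (24/2161.42) ≈ -0.389.
ε < 0: complements.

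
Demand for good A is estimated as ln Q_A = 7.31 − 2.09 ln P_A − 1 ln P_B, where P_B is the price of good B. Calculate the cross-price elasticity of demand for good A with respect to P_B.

-1.00

In a log-linear (constant-elasticity) demand function, the coefficient on ln P_B is the cross-price elasticity.
ε = -1.00. Negative, so good A and good B are complements.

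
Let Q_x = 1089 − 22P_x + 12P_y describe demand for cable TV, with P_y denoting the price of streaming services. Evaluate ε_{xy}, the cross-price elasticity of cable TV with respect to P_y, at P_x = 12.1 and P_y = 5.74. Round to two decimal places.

0.08

At P_x = 12.1 and P_y = 5.74: Q_x = 891.68.
∂Q_x/∂P_y = 12.
ε = (∂Q_x/∂P_y)(P_y/Q_x) = 12 × (5.74/891.68) ≈ 0.08.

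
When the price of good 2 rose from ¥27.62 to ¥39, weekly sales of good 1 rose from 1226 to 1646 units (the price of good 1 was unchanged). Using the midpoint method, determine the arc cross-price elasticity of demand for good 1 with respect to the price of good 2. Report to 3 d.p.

ΔQ_1 = 1646 − 1226 = 420; ΔP_2 = 39 − 27.62 = 11.38.
Midpoints: Q̄_1 = 1436.0, P̄_2 = 33.31.
ε = (ΔQ_1/Q̄_1)/(ΔP_2/P̄_2) = (420/1436.0)/(11.38/33.31) ≈ 0.856.

0.856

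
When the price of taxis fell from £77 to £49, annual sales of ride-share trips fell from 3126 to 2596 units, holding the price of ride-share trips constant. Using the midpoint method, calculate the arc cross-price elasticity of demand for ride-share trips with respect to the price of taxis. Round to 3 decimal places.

ΔQ_A = 2596 − 3126 = -530; ΔP_B = 49 − 77 = -28.
Midpoints: Q̄_A = 2861.0, P̄_B = 63.00.
ε = (ΔQ_A/Q̄_A)/(ΔP_B/P̄_B) = (-530/2861.0)/(-28/63.00) ≈ 0.417.

0.417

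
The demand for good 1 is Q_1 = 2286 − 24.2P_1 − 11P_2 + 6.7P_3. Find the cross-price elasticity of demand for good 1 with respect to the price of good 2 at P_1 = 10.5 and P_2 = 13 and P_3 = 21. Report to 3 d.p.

At P_1 = 10.5 and P_2 = 13 and P_3 = 21: Q_1 = 2029.6.
∂Q_1/∂P_2 = -11.
ε = (∂Q_1/∂P_2)(P_2/Q_1) = -11 × (13/2029.6) ≈ -0.070.
Since ε < 0, good 1 and good 2 are complements.

-0.070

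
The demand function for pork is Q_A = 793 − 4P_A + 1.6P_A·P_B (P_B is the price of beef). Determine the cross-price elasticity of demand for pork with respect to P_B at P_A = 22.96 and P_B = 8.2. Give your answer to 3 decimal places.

0.301

At P_A = 22.96 and P_B = 8.2: Q_A = 1002.395.
∂Q_A/∂P_B = 1.6P_A = 1.6(22.96) = 36.7360.
ε = (∂Q_A/∂P_B)(P_B/Q_A) = 36.7360 × (8.2/1002.395) ≈ 0.301.
ε > 0: substitutes.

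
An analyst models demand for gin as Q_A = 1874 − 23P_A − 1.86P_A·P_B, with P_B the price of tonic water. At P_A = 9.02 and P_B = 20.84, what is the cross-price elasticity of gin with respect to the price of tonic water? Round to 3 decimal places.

At P_A = 9.02 and P_B = 20.84: Q_A = 1316.903.
∂Q_A/∂P_B = -1.86P_A = -1.86(9.02) = -16.7772.
ε = (∂Q_A/∂P_B)(P_B/Q_A) = -16.7772 × (20.84/1316.903) ≈ -0.265.
ε < 0: complements.

-0.265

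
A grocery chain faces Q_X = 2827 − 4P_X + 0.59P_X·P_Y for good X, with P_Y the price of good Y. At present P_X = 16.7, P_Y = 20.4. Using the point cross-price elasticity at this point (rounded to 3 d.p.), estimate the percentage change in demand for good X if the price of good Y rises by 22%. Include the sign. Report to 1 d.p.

At P_X = 16.7, P_Y = 20.4: Q_X = 2961.201.
∂Q_X/∂P_Y = 0.59P_X = 9.8530.
ε = (∂Q_X/∂P_Y)(P_Y/Q_X) = 9.8530 × 20.4/2961.201 ≈ 0.068.
%ΔQ_X ≈ ε × %ΔP_Y = 0.068 × (22%) = 1.5%.

1.5%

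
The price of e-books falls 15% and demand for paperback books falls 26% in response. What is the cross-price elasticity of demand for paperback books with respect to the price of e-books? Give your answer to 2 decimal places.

1.73

ε = (%ΔQ of paperback books) / (%ΔP of e-books) = (-26%) / (-15%) ≈ 1.73.
Positive cross-price elasticity: substitutes.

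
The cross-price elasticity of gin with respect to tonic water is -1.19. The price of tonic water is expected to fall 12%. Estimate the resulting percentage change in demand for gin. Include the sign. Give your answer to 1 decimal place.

%ΔQ ≈ ε × %ΔP of tonic water = -1.19 × (-12%) = 14.3%.

14.3%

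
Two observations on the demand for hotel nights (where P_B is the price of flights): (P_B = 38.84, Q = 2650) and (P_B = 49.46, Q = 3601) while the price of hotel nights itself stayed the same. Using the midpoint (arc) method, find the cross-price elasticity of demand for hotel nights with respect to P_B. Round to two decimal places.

1.26

ΔQ_A = 3601 − 2650 = 951; ΔP_B = 49.46 − 38.84 = 10.62.
Midpoints: Q̄_A = 3125.5, P̄_B = 44.15.
ε = (ΔQ_A/Q̄_A)/(ΔP_B/P̄_B) = (951/3125.5)/(10.62/44.15) ≈ 1.26.
ε > 0: hotel nights and flights are substitutes.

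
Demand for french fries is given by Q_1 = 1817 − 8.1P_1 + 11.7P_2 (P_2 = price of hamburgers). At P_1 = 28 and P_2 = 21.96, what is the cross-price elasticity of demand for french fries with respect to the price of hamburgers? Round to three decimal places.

0.139

At P_1 = 28 and P_2 = 21.96: Q_1 = 1847.132.
∂Q_1/∂P_2 = 11.7.
ε = (∂Q_1/∂P_2)(P_2/Q_1) = 11.7 × (21.96/1847.132) ≈ 0.139.
Since ε > 0, french fries and hamburgers are substitutes.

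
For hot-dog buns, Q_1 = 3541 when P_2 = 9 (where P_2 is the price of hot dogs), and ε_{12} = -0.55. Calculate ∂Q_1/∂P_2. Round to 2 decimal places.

-216.39

ε = (∂Q_1/∂P_2)·(P_2/Q_1) ⇒ ∂Q_1/∂P_2 = ε·Q_1/P_2 = -0.55 × 3541/9 ≈ -216.39.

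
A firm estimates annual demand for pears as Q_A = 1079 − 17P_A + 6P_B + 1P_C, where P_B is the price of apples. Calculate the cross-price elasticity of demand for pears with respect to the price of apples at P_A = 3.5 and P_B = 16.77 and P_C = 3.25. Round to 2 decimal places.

At P_A = 3.5 and P_B = 16.77 and P_C = 3.25: Q_A = 1123.37.
∂Q_A/∂P_B = 6.
ε = (∂Q_A/∂P_B)(P_B/Q_A) = 6 × (16.77/1123.37) ≈ 0.09.

0.09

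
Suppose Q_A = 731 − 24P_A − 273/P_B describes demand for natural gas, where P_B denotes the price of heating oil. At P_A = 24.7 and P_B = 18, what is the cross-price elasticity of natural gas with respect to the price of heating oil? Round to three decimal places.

At P_A = 24.7 and P_B = 18: Q_A = 123.033.
∂Q_A/∂P_B = 273/P_B² = 0.8426.
ε = (∂Q_A/∂P_B)(P_B/Q_A) = 0.8426 × (18/123.033) ≈ 0.123.
ε > 0: substitutes.

0.123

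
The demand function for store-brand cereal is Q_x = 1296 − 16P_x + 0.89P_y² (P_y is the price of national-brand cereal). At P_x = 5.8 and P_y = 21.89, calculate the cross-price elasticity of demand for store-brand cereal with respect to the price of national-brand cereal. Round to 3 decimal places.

0.523

At P_x = 5.8 and P_y = 21.89: Q_x = 1629.663.
∂Q_x/∂P_y = 1.78P_y = 1.78(21.89) = 38.9642.
ε = (∂Q_x/∂P_y)(P_y/Q_x) = 38.9642 × (21.89/1629.663) ≈ 0.523.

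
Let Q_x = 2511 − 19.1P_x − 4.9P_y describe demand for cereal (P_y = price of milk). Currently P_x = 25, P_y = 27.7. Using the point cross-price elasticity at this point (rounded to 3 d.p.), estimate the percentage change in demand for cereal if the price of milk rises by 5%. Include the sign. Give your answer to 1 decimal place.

At P_x = 25, P_y = 27.7: Q_x = 1897.77.
∂Q_x/∂P_y = -4.9.
ε = (∂Q_x/∂P_y)(P_y/Q_x) = -4.9000 × 27.7/1897.77 ≈ -0.072.
%ΔQ_x ≈ ε × %ΔP_y = -0.072 × (5%) = -0.4%.

-0.4%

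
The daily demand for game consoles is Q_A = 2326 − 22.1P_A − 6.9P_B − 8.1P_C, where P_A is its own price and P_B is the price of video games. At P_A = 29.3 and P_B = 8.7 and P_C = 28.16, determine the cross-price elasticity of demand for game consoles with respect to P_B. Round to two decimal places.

At P_A = 29.3 and P_B = 8.7 and P_C = 28.16: Q_A = 1390.344.
∂Q_A/∂P_B = -6.9.
ε = (∂Q_A/∂P_B)(P_B/Q_A) = -6.9 × (8.7/1390.344) ≈ -0.04.
Since ε < 0, game consoles and video games are complements.

-0.04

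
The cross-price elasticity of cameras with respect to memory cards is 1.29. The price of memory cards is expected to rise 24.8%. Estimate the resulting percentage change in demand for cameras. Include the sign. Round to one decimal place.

%ΔQ ≈ ε × %ΔP of memory cards = 1.29 × (24.8%) = 32.0%.

32.0%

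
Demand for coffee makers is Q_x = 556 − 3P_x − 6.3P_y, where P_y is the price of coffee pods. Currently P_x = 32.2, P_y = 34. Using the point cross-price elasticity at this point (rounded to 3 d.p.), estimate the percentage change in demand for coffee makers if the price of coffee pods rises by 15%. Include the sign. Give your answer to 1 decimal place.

-13.1%

At P_x = 32.2, P_y = 34: Q_x = 245.2.
∂Q_x/∂P_y = -6.3.
ε = (∂Q_x/∂P_y)(P_y/Q_x) = -6.3000 × 34/245.2 ≈ -0.874.
%ΔQ_x ≈ ε × %ΔP_y = -0.874 × (15%) = -13.1%.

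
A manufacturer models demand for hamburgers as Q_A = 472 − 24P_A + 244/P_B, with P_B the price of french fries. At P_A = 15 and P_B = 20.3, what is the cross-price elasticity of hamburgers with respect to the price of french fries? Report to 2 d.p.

-0.10

At P_A = 15 and P_B = 20.3: Q_A = 124.020.
∂Q_A/∂P_B = −244/P_B² = -0.5921.
ε = (∂Q_A/∂P_B)(P_B/Q_A) = -0.5921 × (20.3/124.020) ≈ -0.10.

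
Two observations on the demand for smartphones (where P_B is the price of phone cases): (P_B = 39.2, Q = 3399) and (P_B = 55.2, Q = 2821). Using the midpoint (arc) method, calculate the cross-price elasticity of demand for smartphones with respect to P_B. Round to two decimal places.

-0.55

ΔQ_A = 2821 − 3399 = -578; ΔP_B = 55.2 − 39.2 = 16.
Midpoints: Q̄_A = 3110.0, P̄_B = 47.20.
ε = (ΔQ_A/Q̄_A)/(ΔP_B/P̄_B) = (-578/3110.0)/(16/47.20) ≈ -0.55.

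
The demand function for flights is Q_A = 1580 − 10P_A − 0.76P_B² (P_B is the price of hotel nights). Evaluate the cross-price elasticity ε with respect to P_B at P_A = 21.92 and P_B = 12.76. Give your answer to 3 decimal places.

At P_A = 21.92 and P_B = 12.76: Q_A = 1237.059.
∂Q_A/∂P_B = -1.52P_B = -1.52(12.76) = -19.3952.
ε = (∂Q_A/∂P_B)(P_B/Q_A) = -19.3952 × (12.76/1237.059) ≈ -0.200.
ε < 0: complements.

-0.200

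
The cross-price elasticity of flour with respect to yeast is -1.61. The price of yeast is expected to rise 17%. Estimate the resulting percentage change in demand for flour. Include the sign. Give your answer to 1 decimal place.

%ΔQ ≈ ε × %ΔP of yeast = -1.61 × (17%) = -27.4%.
Demand for flour falls by about 27.4%.

-27.4%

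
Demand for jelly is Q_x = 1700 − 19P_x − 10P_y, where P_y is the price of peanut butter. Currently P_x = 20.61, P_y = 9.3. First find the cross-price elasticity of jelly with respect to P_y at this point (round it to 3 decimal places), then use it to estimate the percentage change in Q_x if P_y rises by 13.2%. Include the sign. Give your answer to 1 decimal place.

At P_x = 20.61, P_y = 9.3: Q_x = 1215.41.
∂Q_x/∂P_y = -10.
ε = (∂Q_x/∂P_y)(P_y/Q_x) = -10.0000 × 9.3/1215.41 ≈ -0.077.
%ΔQ_x ≈ ε × %ΔP_y = -0.077 × (13.2%) = -1.0%.

-1.0%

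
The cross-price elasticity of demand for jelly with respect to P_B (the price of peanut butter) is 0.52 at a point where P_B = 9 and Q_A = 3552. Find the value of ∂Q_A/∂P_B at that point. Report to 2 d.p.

ε = (∂Q_A/∂P_B)·(P_B/Q_A) ⇒ ∂Q_A/∂P_B = ε·Q_A/P_B = 0.52 × 3552/9 ≈ 205.23.

205.23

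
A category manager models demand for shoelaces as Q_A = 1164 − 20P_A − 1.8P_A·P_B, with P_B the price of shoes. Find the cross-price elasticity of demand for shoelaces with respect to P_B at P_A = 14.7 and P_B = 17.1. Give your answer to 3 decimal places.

At P_A = 14.7 and P_B = 17.1: Q_A = 417.534.
∂Q_A/∂P_B = -1.8P_A = -1.8(14.7) = -26.4600.
ε = (∂Q_A/∂P_B)(P_B/Q_A) = -26.4600 × (17.1/417.534) ≈ -1.084.
ε < 0: complements.

-1.084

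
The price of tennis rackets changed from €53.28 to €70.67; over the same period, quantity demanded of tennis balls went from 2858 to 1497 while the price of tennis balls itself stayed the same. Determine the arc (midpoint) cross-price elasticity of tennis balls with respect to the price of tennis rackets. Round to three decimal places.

-2.227

ΔQ_A = 1497 − 2858 = -1361; ΔP_B = 70.67 − 53.28 = 17.39.
Midpoints: Q̄_A = 2177.5, P̄_B = 61.98.
ε = (ΔQ_A/Q̄_A)/(ΔP_B/P̄_B) = (-1361/2177.5)/(17.39/61.98) ≈ -2.227.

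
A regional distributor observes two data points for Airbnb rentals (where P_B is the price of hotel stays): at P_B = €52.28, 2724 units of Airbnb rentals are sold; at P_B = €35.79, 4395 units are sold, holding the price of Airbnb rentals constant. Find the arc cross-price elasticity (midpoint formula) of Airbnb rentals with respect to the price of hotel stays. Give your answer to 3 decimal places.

ΔQ_A = 4395 − 2724 = 1671; ΔP_B = 35.79 − 52.28 = -16.49.
Midpoints: Q̄_A = 3559.5, P̄_B = 44.03.
ε = (ΔQ_A/Q̄_A)/(ΔP_B/P̄_B) = (1671/3559.5)/(-16.49/44.03) ≈ -1.254.
ε < 0: Airbnb rentals and hotel stays are complements.

-1.254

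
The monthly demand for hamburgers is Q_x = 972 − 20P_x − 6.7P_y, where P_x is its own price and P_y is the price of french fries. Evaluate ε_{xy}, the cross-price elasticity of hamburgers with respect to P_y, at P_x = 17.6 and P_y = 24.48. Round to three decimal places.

-0.360

At P_x = 17.6 and P_y = 24.48: Q_x = 455.984.
∂Q_x/∂P_y = -6.7.
ε = (∂Q_x/∂P_y)(P_y/Q_x) = -6.7 × (24.48/455.984) ≈ -0.360.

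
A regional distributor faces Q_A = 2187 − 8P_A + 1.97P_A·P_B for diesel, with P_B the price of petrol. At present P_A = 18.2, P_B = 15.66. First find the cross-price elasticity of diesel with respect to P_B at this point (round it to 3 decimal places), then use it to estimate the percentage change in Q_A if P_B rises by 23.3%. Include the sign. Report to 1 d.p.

5.0%

At P_A = 18.2, P_B = 15.66: Q_A = 2602.874.
∂Q_A/∂P_B = 1.97P_A = 35.8540.
ε = (∂Q_A/∂P_B)(P_B/Q_A) = 35.8540 × 15.66/2602.874 ≈ 0.216.
%ΔQ_A ≈ ε × %ΔP_B = 0.216 × (23.3%) = 5.0%.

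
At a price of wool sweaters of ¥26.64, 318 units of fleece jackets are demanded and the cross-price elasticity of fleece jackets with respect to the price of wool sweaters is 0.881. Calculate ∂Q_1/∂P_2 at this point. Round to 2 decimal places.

ε = (∂Q_1/∂P_2)·(P_2/Q_1) ⇒ ∂Q_1/∂P_2 = ε·Q_1/P_2 = 0.881 × 318/26.64 ≈ 10.52.

10.52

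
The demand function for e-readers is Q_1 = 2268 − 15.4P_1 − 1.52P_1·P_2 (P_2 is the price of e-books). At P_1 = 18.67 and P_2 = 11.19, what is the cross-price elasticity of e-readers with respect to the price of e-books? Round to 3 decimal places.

-0.191

At P_1 = 18.67 and P_2 = 11.19: Q_1 = 1662.928.
∂Q_1/∂P_2 = -1.52P_1 = -1.52(18.67) = -28.3784.
ε = (∂Q_1/∂P_2)(P_2/Q_1) = -28.3784 × (11.19/1662.928) ≈ -0.191.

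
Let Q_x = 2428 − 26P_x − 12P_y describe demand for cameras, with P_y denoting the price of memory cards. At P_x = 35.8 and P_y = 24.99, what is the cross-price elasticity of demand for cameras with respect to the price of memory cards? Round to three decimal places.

-0.250

At P_x = 35.8 and P_y = 24.99: Q_x = 1197.32.
∂Q_x/∂P_y = -12.
ε = (∂Q_x/∂P_y)(P_y/Q_x) = -12 × (24.99/1197.32) ≈ -0.250.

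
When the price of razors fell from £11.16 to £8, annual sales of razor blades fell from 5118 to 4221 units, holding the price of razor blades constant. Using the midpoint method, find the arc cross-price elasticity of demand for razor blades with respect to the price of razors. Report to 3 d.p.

ΔQ_A = 4221 − 5118 = -897; ΔP_B = 8 − 11.16 = -3.16.
Midpoints: Q̄_A = 4669.5, P̄_B = 9.58.
ε = (ΔQ_A/Q̄_A)/(ΔP_B/P̄_B) = (-897/4669.5)/(-3.16/9.58) ≈ 0.582.
ε > 0: razor blades and razors are substitutes.

0.582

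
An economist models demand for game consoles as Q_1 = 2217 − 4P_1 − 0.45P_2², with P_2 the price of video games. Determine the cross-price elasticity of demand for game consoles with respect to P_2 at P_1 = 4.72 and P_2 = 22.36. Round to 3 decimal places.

At P_1 = 4.72 and P_2 = 22.36: Q_1 = 1973.134.
∂Q_1/∂P_2 = -0.9P_2 = -0.9(22.36) = -20.1240.
ε = (∂Q_1/∂P_2)(P_2/Q_1) = -20.1240 × (22.36/1973.134) ≈ -0.228.

-0.228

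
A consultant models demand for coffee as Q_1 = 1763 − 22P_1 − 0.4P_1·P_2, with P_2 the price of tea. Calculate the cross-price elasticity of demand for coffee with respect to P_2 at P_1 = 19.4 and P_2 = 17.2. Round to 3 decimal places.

At P_1 = 19.4 and P_2 = 17.2: Q_1 = 1202.728.
∂Q_1/∂P_2 = -0.4P_1 = -0.4(19.4) = -7.7600.
ε = (∂Q_1/∂P_2)(P_2/Q_1) = -7.7600 × (17.2/1202.728) ≈ -0.111.
ε < 0: complements.

-0.111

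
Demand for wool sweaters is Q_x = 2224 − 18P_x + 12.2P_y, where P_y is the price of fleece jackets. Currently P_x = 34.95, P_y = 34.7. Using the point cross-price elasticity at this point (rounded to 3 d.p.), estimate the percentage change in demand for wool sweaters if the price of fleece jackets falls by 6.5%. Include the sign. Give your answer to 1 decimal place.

At P_x = 34.95, P_y = 34.7: Q_x = 2018.24.
∂Q_x/∂P_y = 12.2.
ε = (∂Q_x/∂P_y)(P_y/Q_x) = 12.2000 × 34.7/2018.24 ≈ 0.210.
%ΔQ_x ≈ ε × %ΔP_y = 0.210 × (-6.5%) = -1.4%.

-1.4%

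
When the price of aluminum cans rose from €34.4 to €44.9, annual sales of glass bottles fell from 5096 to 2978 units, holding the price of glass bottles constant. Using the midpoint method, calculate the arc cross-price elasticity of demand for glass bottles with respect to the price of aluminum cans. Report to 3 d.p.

-1.981

ΔQ_A = 2978 − 5096 = -2118; ΔP_B = 44.9 − 34.4 = 10.5.
Midpoints: Q̄_A = 4037.0, P̄_B = 39.65.
ε = (ΔQ_A/Q̄_A)/(ΔP_B/P̄_B) = (-2118/4037.0)/(10.5/39.65) ≈ -1.981.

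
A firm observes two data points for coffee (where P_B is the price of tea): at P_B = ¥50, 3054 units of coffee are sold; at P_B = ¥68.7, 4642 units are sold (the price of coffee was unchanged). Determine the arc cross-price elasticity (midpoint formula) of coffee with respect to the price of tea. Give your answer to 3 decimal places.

1.310

ΔQ_A = 4642 − 3054 = 1588; ΔP_B = 68.7 − 50 = 18.7.
Midpoints: Q̄_A = 3848.0, P̄_B = 59.35.
ε = (ΔQ_A/Q̄_A)/(ΔP_B/P̄_B) = (1588/3848.0)/(18.7/59.35) ≈ 1.310.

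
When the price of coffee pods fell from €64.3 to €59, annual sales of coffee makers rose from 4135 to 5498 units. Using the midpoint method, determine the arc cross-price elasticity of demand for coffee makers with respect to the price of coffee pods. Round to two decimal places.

ΔQ_A = 5498 − 4135 = 1363; ΔP_B = 59 − 64.3 = -5.3.
Midpoints: Q̄_A = 4816.5, P̄_B = 61.65.
ε = (ΔQ_A/Q̄_A)/(ΔP_B/P̄_B) = (1363/4816.5)/(-5.3/61.65) ≈ -3.29.
ε < 0: coffee makers and coffee pods are complements.

-3.29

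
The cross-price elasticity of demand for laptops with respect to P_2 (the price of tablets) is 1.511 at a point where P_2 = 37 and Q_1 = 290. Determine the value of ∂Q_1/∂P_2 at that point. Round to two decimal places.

11.84

ε = (∂Q_1/∂P_2)·(P_2/Q_1) ⇒ ∂Q_1/∂P_2 = ε·Q_1/P_2 = 1.511 × 290/37 ≈ 11.84.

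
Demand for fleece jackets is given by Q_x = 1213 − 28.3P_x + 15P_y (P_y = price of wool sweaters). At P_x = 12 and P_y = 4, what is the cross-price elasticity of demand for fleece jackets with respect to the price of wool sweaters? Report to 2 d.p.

At P_x = 12 and P_y = 4: Q_x = 933.4.
∂Q_x/∂P_y = 15.
ε = (∂Q_x/∂P_y)(P_y/Q_x) = 15 × (4/933.4) ≈ 0.06.
Since ε > 0, fleece jackets and wool sweaters are substitutes.

0.06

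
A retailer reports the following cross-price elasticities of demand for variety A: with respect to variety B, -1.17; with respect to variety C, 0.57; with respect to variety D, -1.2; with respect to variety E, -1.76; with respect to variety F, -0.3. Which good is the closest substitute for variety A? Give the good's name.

Substitutes have ε > 0. Among the positive values, 0.57 (variety C) is largest.

variety C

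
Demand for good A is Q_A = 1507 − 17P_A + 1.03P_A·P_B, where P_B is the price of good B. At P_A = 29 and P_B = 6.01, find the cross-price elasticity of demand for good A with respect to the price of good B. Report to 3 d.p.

At P_A = 29 and P_B = 6.01: Q_A = 1193.519.
∂Q_A/∂P_B = 1.03P_A = 1.03(29) = 29.8700.
ε = (∂Q_A/∂P_B)(P_B/Q_A) = 29.8700 × (6.01/1193.519) ≈ 0.150.

0.150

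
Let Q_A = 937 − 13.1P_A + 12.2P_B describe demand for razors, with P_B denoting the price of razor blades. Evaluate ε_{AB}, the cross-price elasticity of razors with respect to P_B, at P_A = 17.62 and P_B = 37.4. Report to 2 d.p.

0.39

At P_A = 17.62 and P_B = 37.4: Q_A = 1162.458.
∂Q_A/∂P_B = 12.2.
ε = (∂Q_A/∂P_B)(P_B/Q_A) = 12.2 × (37.4/1162.458) ≈ 0.39.
Since ε > 0, razors and razor blades are substitutes.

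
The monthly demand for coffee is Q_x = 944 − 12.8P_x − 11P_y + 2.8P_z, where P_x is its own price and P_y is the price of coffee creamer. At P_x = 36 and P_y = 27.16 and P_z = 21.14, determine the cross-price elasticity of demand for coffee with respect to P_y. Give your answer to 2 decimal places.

-1.23

At P_x = 36 and P_y = 27.16 and P_z = 21.14: Q_x = 243.632.
∂Q_x/∂P_y = -11.
ε = (∂Q_x/∂P_y)(P_y/Q_x) = -11 × (27.16/243.632) ≈ -1.23.
Since ε < 0, coffee and coffee creamer are complements.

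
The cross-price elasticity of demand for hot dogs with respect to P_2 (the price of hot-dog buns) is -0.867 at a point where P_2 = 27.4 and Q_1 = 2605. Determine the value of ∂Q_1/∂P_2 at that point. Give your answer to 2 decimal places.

-82.43

ε = (∂Q_1/∂P_2)·(P_2/Q_1) ⇒ ∂Q_1/∂P_2 = ε·Q_1/P_2 = -0.867 × 2605/27.4 ≈ -82.43.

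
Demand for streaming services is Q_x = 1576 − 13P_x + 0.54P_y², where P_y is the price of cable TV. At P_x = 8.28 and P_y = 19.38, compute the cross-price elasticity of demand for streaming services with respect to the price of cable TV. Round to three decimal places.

0.243

At P_x = 8.28 and P_y = 19.38: Q_x = 1671.176.
∂Q_x/∂P_y = 1.08P_y = 1.08(19.38) = 20.9304.
ε = (∂Q_x/∂P_y)(P_y/Q_x) = 20.9304 × (19.38/1671.176) ≈ 0.243.
ε > 0: substitutes.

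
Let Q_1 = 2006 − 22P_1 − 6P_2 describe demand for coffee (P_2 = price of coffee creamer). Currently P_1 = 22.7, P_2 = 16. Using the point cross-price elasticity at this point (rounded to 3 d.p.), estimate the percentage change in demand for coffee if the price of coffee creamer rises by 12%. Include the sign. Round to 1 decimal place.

At P_1 = 22.7, P_2 = 16: Q_1 = 1410.6.
∂Q_1/∂P_2 = -6.
ε = (∂Q_1/∂P_2)(P_2/Q_1) = -6.0000 × 16/1410.6 ≈ -0.068.
%ΔQ_1 ≈ ε × %ΔP_2 = -0.068 × (12%) = -0.8%.

-0.8%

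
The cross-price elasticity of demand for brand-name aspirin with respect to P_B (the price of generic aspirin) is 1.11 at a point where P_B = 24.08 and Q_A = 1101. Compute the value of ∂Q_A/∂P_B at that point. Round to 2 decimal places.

ε = (∂Q_A/∂P_B)·(P_B/Q_A) ⇒ ∂Q_A/∂P_B = ε·Q_A/P_B = 1.11 × 1101/24.08 ≈ 50.75.

50.75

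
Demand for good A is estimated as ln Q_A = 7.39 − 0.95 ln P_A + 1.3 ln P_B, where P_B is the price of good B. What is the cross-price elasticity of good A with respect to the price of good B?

1.30

In a log-linear (constant-elasticity) demand function, the coefficient on ln P_B is the cross-price elasticity.
ε = 1.30. Positive, so good A and good B are substitutes.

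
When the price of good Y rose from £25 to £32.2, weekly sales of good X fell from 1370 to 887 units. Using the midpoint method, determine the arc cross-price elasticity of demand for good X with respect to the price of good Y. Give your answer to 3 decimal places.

ΔQ_X = 887 − 1370 = -483; ΔP_Y = 32.2 − 25 = 7.2.
Midpoints: Q̄_X = 1128.5, P̄_Y = 28.60.
ε = (ΔQ_X/Q̄_X)/(ΔP_Y/P̄_Y) = (-483/1128.5)/(7.2/28.60) ≈ -1.700.

-1.700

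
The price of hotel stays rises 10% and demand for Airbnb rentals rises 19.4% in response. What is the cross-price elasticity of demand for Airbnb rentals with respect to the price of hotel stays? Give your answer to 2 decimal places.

ε = (%ΔQ of Airbnb rentals) / (%ΔP of hotel stays) = (19.4%) / (10%) ≈ 1.94.

1.94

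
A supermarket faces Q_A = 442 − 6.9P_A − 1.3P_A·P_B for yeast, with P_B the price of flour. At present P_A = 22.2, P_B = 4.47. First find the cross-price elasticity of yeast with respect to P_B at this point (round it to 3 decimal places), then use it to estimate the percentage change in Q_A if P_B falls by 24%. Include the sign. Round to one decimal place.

At P_A = 22.2, P_B = 4.47: Q_A = 159.816.
∂Q_A/∂P_B = -1.3P_A = -28.8600.
ε = (∂Q_A/∂P_B)(P_B/Q_A) = -28.8600 × 4.47/159.816 ≈ -0.807.
%ΔQ_A ≈ ε × %ΔP_B = -0.807 × (-24%) = 19.4%.

19.4%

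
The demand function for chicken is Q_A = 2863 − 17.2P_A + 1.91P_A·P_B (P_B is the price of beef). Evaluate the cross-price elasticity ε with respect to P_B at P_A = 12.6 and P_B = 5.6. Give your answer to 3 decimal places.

At P_A = 12.6 and P_B = 5.6: Q_A = 2781.050.
∂Q_A/∂P_B = 1.91P_A = 1.91(12.6) = 24.0660.
ε = (∂Q_A/∂P_B)(P_B/Q_A) = 24.0660 × (5.6/2781.050) ≈ 0.048.
ε > 0: substitutes.

0.048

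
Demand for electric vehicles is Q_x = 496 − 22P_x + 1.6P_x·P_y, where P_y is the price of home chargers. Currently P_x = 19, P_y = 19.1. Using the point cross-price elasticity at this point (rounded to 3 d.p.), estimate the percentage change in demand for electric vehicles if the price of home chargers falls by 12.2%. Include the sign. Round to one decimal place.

At P_x = 19, P_y = 19.1: Q_x = 658.64.
∂Q_x/∂P_y = 1.6P_x = 30.4000.
ε = (∂Q_x/∂P_y)(P_y/Q_x) = 30.4000 × 19.1/658.64 ≈ 0.882.
%ΔQ_x ≈ ε × %ΔP_y = 0.882 × (-12.2%) = -10.8%.

-10.8%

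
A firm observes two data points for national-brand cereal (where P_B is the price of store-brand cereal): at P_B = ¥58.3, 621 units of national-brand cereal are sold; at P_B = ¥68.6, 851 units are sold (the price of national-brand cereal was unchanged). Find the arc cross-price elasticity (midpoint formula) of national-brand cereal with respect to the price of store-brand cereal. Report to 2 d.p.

1.93

ΔQ_A = 851 − 621 = 230; ΔP_B = 68.6 − 58.3 = 10.3.
Midpoints: Q̄_A = 736.0, P̄_B = 63.45.
ε = (ΔQ_A/Q̄_A)/(ΔP_B/P̄_B) = (230/736.0)/(10.3/63.45) ≈ 1.93.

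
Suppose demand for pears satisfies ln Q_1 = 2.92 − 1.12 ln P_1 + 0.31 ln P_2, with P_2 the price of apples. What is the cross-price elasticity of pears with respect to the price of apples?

In a log-linear (constant-elasticity) demand function, the coefficient on ln P_2 is the cross-price elasticity.
ε = 0.31. Positive, so pears and apples are substitutes.

0.31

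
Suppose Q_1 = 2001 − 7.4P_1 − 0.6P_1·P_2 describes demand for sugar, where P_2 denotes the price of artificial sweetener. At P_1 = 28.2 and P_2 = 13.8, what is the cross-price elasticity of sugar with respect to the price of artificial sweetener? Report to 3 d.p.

-0.150

At P_1 = 28.2 and P_2 = 13.8: Q_1 = 1558.824.
∂Q_1/∂P_2 = -0.6P_1 = -0.6(28.2) = -16.9200.
ε = (∂Q_1/∂P_2)(P_2/Q_1) = -16.9200 × (13.8/1558.824) ≈ -0.150.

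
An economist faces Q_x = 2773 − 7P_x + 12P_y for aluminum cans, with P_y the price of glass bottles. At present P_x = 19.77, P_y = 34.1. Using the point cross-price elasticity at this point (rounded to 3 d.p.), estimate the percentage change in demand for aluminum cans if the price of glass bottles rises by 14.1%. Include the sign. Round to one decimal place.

At P_x = 19.77, P_y = 34.1: Q_x = 3043.81.
∂Q_x/∂P_y = 12.
ε = (∂Q_x/∂P_y)(P_y/Q_x) = 12.0000 × 34.1/3043.81 ≈ 0.134.
%ΔQ_x ≈ ε × %ΔP_y = 0.134 × (14.1%) = 1.9%.

1.9%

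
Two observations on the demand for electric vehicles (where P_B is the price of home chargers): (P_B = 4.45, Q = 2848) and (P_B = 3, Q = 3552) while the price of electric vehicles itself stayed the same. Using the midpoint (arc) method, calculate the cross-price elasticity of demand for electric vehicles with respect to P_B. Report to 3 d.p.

ΔQ_A = 3552 − 2848 = 704; ΔP_B = 3 − 4.45 = -1.45.
Midpoints: Q̄_A = 3200.0, P̄_B = 3.73.
ε = (ΔQ_A/Q̄_A)/(ΔP_B/P̄_B) = (704/3200.0)/(-1.45/3.73) ≈ -0.565.
ε < 0: electric vehicles and home chargers are complements.

-0.565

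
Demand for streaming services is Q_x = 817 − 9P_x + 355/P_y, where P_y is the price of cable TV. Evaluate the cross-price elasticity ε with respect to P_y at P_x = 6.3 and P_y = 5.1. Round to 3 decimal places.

-0.084

At P_x = 6.3 and P_y = 5.1: Q_x = 829.908.
∂Q_x/∂P_y = −355/P_y² = -13.6486.
ε = (∂Q_x/∂P_y)(P_y/Q_x) = -13.6486 × (5.1/829.908) ≈ -0.084.
ε < 0: complements.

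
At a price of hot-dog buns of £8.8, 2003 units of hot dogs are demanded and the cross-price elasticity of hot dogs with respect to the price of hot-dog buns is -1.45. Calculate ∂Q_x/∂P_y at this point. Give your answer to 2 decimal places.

-330.04

ε = (∂Q_x/∂P_y)·(P_y/Q_x) ⇒ ∂Q_x/∂P_y = ε·Q_x/P_y = -1.45 × 2003/8.8 ≈ -330.04.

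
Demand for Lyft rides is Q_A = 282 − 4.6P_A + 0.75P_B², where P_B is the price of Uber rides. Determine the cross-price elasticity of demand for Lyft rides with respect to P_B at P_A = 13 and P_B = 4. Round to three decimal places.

0.102

At P_A = 13 and P_B = 4: Q_A = 234.2.
∂Q_A/∂P_B = 1.5P_B = 1.5(4) = 6.0000.
ε = (∂Q_A/∂P_B)(P_B/Q_A) = 6.0000 × (4/234.2) ≈ 0.102.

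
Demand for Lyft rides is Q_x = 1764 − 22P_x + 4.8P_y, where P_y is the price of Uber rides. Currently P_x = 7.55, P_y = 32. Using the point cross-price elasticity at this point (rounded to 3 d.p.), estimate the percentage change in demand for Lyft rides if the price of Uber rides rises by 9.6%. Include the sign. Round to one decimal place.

0.8%

At P_x = 7.55, P_y = 32: Q_x = 1751.5.
∂Q_x/∂P_y = 4.8.
ε = (∂Q_x/∂P_y)(P_y/Q_x) = 4.8000 × 32/1751.5 ≈ 0.088.
%ΔQ_x ≈ ε × %ΔP_y = 0.088 × (9.6%) = 0.8%.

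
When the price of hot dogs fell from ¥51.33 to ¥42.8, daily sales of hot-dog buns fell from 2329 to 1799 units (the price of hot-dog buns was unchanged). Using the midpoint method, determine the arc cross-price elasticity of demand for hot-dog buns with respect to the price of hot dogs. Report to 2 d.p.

ΔQ_A = 1799 − 2329 = -530; ΔP_B = 42.8 − 51.33 = -8.53.
Midpoints: Q̄_A = 2064.0, P̄_B = 47.06.
ε = (ΔQ_A/Q̄_A)/(ΔP_B/P̄_B) = (-530/2064.0)/(-8.53/47.06) ≈ 1.42.

1.42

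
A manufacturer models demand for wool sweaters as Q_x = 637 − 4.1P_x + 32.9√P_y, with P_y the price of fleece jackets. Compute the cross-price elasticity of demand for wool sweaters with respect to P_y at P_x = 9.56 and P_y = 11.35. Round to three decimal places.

0.078

At P_x = 9.56 and P_y = 11.35: Q_x = 708.643.
∂Q_x/∂P_y = 32.9/(2√P_y) = 32.9/(2√11.35) = 4.8828.
ε = (∂Q_x/∂P_y)(P_y/Q_x) = 4.8828 × (11.35/708.643) ≈ 0.078.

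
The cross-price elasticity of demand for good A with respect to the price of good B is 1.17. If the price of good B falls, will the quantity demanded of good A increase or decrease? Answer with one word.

decrease

ε > 0 and the price of good B falls, so the quantity of good A moves in the same direction: it decreases.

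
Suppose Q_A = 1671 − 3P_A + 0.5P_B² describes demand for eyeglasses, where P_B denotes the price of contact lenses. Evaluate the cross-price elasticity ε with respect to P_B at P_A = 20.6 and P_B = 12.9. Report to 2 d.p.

0.10

At P_A = 20.6 and P_B = 12.9: Q_A = 1692.405.
∂Q_A/∂P_B = 1P_B = 1(12.9) = 12.9000.
ε = (∂Q_A/∂P_B)(P_B/Q_A) = 12.9000 × (12.9/1692.405) ≈ 0.10.
ε > 0: substitutes.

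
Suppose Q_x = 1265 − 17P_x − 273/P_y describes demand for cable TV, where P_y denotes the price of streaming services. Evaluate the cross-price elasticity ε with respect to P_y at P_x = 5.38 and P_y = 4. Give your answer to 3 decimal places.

0.062

At P_x = 5.38 and P_y = 4: Q_x = 1105.29.
∂Q_x/∂P_y = 273/P_y² = 17.0625.
ε = (∂Q_x/∂P_y)(P_y/Q_x) = 17.0625 × (4/1105.29) ≈ 0.062.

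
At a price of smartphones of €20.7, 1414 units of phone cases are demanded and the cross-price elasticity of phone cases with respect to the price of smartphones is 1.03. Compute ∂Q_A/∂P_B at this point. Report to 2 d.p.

ε = (∂Q_A/∂P_B)·(P_B/Q_A) ⇒ ∂Q_A/∂P_B = ε·Q_A/P_B = 1.03 × 1414/20.7 ≈ 70.36.

70.36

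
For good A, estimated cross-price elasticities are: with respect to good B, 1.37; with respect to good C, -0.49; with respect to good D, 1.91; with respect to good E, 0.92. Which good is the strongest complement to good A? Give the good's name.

good C

Complements have ε < 0. The most negative value is -0.49 (good C).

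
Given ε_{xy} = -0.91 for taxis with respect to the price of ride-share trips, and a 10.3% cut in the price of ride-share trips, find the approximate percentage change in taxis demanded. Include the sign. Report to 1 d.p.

%ΔQ ≈ ε × %ΔP of ride-share trips = -0.91 × (-10.3%) = 9.4%.

9.4%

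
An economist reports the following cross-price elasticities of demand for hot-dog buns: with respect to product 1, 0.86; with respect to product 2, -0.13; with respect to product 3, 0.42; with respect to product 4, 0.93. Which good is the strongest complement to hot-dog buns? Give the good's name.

product 2

Complements have ε < 0. The most negative value is -0.13 (product 2).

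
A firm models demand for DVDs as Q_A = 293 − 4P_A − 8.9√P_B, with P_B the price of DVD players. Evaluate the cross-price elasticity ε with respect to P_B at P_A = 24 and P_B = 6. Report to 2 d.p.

-0.06

At P_A = 24 and P_B = 6: Q_A = 175.200.
∂Q_A/∂P_B = -8.9/(2√P_B) = -8.9/(2√6) = -1.8167.
ε = (∂Q_A/∂P_B)(P_B/Q_A) = -1.8167 × (6/175.200) ≈ -0.06.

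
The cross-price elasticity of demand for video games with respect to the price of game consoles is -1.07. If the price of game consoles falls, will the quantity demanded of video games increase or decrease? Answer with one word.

increase

ε < 0 and the price of game consoles falls, so the quantity of video games moves in the opposite direction: it increases.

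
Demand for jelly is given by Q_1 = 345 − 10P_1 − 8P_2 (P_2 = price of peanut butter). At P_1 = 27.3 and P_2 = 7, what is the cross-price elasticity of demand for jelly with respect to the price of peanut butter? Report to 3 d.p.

At P_1 = 27.3 and P_2 = 7: Q_1 = 16.
∂Q_1/∂P_2 = -8.
ε = (∂Q_1/∂P_2)(P_2/Q_1) = -8 × (7/16) ≈ -3.500.

-3.500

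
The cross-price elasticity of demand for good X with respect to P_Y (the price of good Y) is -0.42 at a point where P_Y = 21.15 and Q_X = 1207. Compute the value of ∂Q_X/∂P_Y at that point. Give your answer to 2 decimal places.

ε = (∂Q_X/∂P_Y)·(P_Y/Q_X) ⇒ ∂Q_X/∂P_Y = ε·Q_X/P_Y = -0.42 × 1207/21.15 ≈ -23.97.

-23.97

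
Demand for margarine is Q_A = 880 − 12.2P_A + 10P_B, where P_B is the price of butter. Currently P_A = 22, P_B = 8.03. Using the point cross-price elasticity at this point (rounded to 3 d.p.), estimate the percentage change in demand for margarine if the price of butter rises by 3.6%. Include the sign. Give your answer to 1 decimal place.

At P_A = 22, P_B = 8.03: Q_A = 691.9.
∂Q_A/∂P_B = 10.
ε = (∂Q_A/∂P_B)(P_B/Q_A) = 10.0000 × 8.03/691.9 ≈ 0.116.
%ΔQ_A ≈ ε × %ΔP_B = 0.116 × (3.6%) = 0.4%.

0.4%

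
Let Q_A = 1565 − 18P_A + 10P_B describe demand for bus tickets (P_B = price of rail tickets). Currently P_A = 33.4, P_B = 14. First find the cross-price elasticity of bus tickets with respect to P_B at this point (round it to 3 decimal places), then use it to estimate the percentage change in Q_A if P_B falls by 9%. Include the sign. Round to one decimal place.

At P_A = 33.4, P_B = 14: Q_A = 1103.8.
∂Q_A/∂P_B = 10.
ε = (∂Q_A/∂P_B)(P_B/Q_A) = 10.0000 × 14/1103.8 ≈ 0.127.
%ΔQ_A ≈ ε × %ΔP_B = 0.127 × (-9%) = -1.1%.

-1.1%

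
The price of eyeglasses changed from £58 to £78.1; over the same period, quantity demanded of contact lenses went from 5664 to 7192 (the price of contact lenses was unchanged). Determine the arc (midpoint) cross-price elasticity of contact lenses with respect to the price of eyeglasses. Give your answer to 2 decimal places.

0.80

ΔQ_A = 7192 − 5664 = 1528; ΔP_B = 78.1 − 58 = 20.1.
Midpoints: Q̄_A = 6428.0, P̄_B = 68.05.
ε = (ΔQ_A/Q̄_A)/(ΔP_B/P̄_B) = (1528/6428.0)/(20.1/68.05) ≈ 0.80.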